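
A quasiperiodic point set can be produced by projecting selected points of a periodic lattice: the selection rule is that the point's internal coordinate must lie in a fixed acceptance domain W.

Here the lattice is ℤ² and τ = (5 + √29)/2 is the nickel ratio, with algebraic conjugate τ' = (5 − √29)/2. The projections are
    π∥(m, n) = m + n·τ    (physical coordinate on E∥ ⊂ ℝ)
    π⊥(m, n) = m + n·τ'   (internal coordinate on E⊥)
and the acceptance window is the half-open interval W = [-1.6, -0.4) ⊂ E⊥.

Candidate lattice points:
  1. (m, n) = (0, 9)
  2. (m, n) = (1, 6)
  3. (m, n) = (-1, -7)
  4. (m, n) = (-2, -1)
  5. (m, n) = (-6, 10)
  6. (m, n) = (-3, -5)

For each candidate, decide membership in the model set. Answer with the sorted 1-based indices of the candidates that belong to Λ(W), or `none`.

none

Numerically τ ≈ 5.1926 and τ' = −1/τ ≈ -0.1926.
#1 (0,9): internal coord 0 + (9)·τ' = -1.7332; -1.7332 ∉ [-1.6, -0.4) → out
#2 (1,6): internal coord 1 + (6)·τ' = -0.1555; -0.1555 ∉ [-1.6, -0.4) → out
#3 (-1,-7): internal coord -1 + (-7)·τ' = +0.3481; +0.3481 ∉ [-1.6, -0.4) → out
#4 (-2,-1): internal coord -2 + (-1)·τ' = -1.8074; -1.8074 ∉ [-1.6, -0.4) → out
#5 (-6,10): internal coord -6 + (10)·τ' = -7.9258; -7.9258 ∉ [-1.6, -0.4) → out
#6 (-3,-5): internal coord -3 + (-5)·τ' = -2.0371; -2.0371 ∉ [-1.6, -0.4) → out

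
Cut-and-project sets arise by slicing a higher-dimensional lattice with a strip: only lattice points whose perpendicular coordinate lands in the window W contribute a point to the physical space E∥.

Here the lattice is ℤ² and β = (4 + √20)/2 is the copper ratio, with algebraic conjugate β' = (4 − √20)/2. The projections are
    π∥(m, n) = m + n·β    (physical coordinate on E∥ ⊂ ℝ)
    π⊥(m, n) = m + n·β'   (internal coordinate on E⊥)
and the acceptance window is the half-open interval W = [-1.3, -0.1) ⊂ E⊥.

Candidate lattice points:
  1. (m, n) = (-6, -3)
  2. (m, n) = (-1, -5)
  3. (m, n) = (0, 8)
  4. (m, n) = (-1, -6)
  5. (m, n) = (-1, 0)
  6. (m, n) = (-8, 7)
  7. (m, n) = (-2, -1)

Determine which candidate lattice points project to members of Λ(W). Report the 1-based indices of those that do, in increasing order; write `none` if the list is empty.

Compute β' = (4−√20)/2 = -0.2361, so π⊥(m,n) = m -0.2361·n.
[1] lift (-6,-3): star map gives -5.2918; window check -1.3 ≤ -5.2918 < -0.1 is false → out
[2] lift (-1,-5): star map gives 0.1803; window check -1.3 ≤ 0.1803 < -0.1 is false → out
[3] lift (0,8): star map gives -1.8885; window check -1.3 ≤ -1.8885 < -0.1 is false → out
[4] lift (-1,-6): star map gives 0.4164; window check -1.3 ≤ 0.4164 < -0.1 is false → out
[5] lift (-1,0): star map gives -1.0000; window check -1.3 ≤ -1.0000 < -0.1 is true → IN Λ
[6] lift (-8,7): star map gives -9.6525; window check -1.3 ≤ -9.6525 < -0.1 is false → out
[7] lift (-2,-1): star map gives -1.7639; window check -1.3 ≤ -1.7639 < -0.1 is false → out

5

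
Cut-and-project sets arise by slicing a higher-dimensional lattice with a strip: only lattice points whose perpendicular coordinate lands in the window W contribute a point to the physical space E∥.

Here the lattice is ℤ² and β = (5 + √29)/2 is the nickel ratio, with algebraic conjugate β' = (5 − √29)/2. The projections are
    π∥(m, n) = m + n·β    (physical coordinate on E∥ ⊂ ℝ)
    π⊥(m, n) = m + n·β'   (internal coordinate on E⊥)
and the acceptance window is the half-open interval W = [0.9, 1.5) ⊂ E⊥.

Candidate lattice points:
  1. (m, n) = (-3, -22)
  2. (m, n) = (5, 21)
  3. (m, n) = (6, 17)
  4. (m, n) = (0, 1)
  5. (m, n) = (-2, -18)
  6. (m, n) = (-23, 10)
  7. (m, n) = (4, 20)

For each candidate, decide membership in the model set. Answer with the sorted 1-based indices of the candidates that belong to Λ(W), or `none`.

β' = (5−√29)/2 ≈ -0.1926.
#1 (-3,-22): internal coord -3 + (-22)·β' = +1.2368; +1.2368 ∈ [0.9, 1.5) → IN Λ
#2 (5,21): internal coord 5 + (21)·β' = +0.9558; +0.9558 ∈ [0.9, 1.5) → IN Λ
#3 (6,17): internal coord 6 + (17)·β' = +2.7261; +2.7261 ∉ [0.9, 1.5) → out
#4 (0,1): internal coord 0 + (1)·β' = -0.1926; -0.1926 ∉ [0.9, 1.5) → out
#5 (-2,-18): internal coord -2 + (-18)·β' = +1.4665; +1.4665 ∈ [0.9, 1.5) → IN Λ
#6 (-23,10): internal coord -23 + (10)·β' = -24.9258; -24.9258 ∉ [0.9, 1.5) → out
#7 (4,20): internal coord 4 + (20)·β' = +0.1484; +0.1484 ∉ [0.9, 1.5) → out

1, 2, 5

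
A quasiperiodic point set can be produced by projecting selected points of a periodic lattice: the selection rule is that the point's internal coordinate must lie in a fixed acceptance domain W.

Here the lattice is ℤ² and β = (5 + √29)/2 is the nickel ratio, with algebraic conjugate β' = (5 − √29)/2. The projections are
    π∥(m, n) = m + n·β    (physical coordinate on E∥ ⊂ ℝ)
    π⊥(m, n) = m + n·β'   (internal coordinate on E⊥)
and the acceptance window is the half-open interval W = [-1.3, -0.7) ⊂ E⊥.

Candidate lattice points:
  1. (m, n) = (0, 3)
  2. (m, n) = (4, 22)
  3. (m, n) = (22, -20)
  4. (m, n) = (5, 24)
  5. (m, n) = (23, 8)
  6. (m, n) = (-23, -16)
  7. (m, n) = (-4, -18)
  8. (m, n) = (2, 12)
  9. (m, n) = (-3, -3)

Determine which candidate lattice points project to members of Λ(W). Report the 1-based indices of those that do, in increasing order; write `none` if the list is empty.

Numerically β ≈ 5.19258 and β' = −1/β ≈ -0.19258.
#1 (0,3): internal coord 0 + (3)·β' = -0.57775; -0.57775 ∉ [-1.3, -0.7) → out
#2 (4,22): internal coord 4 + (22)·β' = -0.23681; -0.23681 ∉ [-1.3, -0.7) → out
#3 (22,-20): internal coord 22 + (-20)·β' = +25.85165; +25.85165 ∉ [-1.3, -0.7) → out
#4 (5,24): internal coord 5 + (24)·β' = +0.37802; +0.37802 ∉ [-1.3, -0.7) → out
#5 (23,8): internal coord 23 + (8)·β' = +21.45934; +21.45934 ∉ [-1.3, -0.7) → out
#6 (-23,-16): internal coord -23 + (-16)·β' = -19.91868; -19.91868 ∉ [-1.3, -0.7) → out
#7 (-4,-18): internal coord -4 + (-18)·β' = -0.53352; -0.53352 ∉ [-1.3, -0.7) → out
#8 (2,12): internal coord 2 + (12)·β' = -0.31099; -0.31099 ∉ [-1.3, -0.7) → out
#9 (-3,-3): internal coord -3 + (-3)·β' = -2.42225; -2.42225 ∉ [-1.3, -0.7) → out

none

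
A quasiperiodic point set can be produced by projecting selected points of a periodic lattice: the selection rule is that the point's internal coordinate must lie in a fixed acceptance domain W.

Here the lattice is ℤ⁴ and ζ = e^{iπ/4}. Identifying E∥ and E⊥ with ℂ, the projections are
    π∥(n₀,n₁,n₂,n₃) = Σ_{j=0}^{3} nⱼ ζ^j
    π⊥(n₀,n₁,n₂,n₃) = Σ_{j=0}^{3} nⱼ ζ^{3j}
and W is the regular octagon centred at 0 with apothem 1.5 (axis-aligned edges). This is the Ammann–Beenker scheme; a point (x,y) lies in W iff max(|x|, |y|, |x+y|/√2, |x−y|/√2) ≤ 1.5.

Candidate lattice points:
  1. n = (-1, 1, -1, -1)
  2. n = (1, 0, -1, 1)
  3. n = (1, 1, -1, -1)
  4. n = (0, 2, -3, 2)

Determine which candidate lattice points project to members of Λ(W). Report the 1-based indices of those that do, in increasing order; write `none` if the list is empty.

With ζ = e^{iπ/4} the internal vectors are ζ^0,ζ^3,ζ^6,ζ^9.
candidate 1: n = (-1, 1, -1, -1) → π⊥ ≈ (-2.41421, +1.00000); max(|x|,|y|,|x±y|/√2) = 2.41421 > 1.5 ⇒ ∉ W
candidate 2: n = (1, 0, -1, 1) → π⊥ ≈ (+1.70711, +1.70711); max(|x|,|y|,|x±y|/√2) = 2.41421 > 1.5 ⇒ ∉ W
candidate 3: n = (1, 1, -1, -1) → π⊥ ≈ (-0.41421, +1.00000); max(|x|,|y|,|x±y|/√2) = 1.00000 ≤ 1.5 ⇒ ∈ W
candidate 4: n = (0, 2, -3, 2) → π⊥ ≈ (+0.00000, +5.82843); max(|x|,|y|,|x±y|/√2) = 5.82843 > 1.5 ⇒ ∉ W

3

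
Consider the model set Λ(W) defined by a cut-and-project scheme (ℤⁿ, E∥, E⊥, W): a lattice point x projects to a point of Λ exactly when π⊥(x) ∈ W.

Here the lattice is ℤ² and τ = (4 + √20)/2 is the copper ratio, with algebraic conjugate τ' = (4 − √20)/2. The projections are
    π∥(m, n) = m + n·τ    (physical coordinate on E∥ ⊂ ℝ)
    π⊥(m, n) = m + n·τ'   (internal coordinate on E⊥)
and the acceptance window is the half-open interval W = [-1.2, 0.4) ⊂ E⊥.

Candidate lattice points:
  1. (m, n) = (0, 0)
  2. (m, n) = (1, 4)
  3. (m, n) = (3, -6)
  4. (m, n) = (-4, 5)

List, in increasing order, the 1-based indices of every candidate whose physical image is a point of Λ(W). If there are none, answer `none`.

Compute τ' = (4−√20)/2 = -0.23607, so π⊥(m,n) = m -0.23607·n.
#1 (0,0): internal coord 0 + (0)·τ' = +0.00000; +0.00000 ∈ [-1.2, 0.4) → IN Λ
#2 (1,4): internal coord 1 + (4)·τ' = +0.05573; +0.05573 ∈ [-1.2, 0.4) → IN Λ
#3 (3,-6): internal coord 3 + (-6)·τ' = +4.41641; +4.41641 ∉ [-1.2, 0.4) → out
#4 (-4,5): internal coord -4 + (5)·τ' = -5.18034; -5.18034 ∉ [-1.2, 0.4) → out

1, 2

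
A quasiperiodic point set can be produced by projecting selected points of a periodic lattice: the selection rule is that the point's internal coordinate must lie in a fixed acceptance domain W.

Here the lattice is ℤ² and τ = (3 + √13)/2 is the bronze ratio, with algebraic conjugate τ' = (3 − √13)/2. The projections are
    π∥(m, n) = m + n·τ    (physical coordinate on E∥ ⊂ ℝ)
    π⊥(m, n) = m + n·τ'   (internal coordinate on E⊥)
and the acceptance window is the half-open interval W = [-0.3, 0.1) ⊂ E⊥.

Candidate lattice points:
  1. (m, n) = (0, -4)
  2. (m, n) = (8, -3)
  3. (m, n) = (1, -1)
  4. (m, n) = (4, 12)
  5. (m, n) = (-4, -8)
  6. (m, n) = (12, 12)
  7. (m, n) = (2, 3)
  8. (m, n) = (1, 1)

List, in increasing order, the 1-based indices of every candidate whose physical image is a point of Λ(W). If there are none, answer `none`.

Compute τ' = (3−√13)/2 = -0.302776, so π⊥(m,n) = m -0.302776·n.
[1] lift (0,-4): star map gives 1.211103; window check -0.3 ≤ 1.211103 < 0.1 is false → out
[2] lift (8,-3): star map gives 8.908327; window check -0.3 ≤ 8.908327 < 0.1 is false → out
[3] lift (1,-1): star map gives 1.302776; window check -0.3 ≤ 1.302776 < 0.1 is false → out
[4] lift (4,12): star map gives 0.366692; window check -0.3 ≤ 0.366692 < 0.1 is false → out
[5] lift (-4,-8): star map gives -1.577795; window check -0.3 ≤ -1.577795 < 0.1 is false → out
[6] lift (12,12): star map gives 8.366692; window check -0.3 ≤ 8.366692 < 0.1 is false → out
[7] lift (2,3): star map gives 1.091673; window check -0.3 ≤ 1.091673 < 0.1 is false → out
[8] lift (1,1): star map gives 0.697224; window check -0.3 ≤ 0.697224 < 0.1 is false → out

none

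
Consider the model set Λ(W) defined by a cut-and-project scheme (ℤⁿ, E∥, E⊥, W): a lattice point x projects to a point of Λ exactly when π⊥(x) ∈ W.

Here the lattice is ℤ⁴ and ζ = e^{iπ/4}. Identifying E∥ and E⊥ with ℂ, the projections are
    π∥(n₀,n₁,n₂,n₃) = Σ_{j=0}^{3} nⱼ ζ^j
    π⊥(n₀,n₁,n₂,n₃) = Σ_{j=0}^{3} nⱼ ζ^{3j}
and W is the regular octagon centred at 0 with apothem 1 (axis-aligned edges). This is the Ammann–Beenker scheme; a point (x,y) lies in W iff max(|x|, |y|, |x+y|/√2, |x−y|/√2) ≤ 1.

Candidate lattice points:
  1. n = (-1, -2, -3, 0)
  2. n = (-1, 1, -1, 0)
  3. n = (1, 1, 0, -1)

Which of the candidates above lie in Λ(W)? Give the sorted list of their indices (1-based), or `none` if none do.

3

π⊥(n) = n₀ + n₁ζ³ + n₂ζ⁶ + n₃ζ⁹ where ζ = e^{iπ/4}.
candidate 1: n = (-1, -2, -3, 0) → π⊥ ≈ (+0.41421, +1.58579); max(|x|,|y|,|x±y|/√2) = 1.58579 > 1 ⇒ ∉ W
candidate 2: n = (-1, 1, -1, 0) → π⊥ ≈ (-1.70711, +1.70711); max(|x|,|y|,|x±y|/√2) = 2.41421 > 1 ⇒ ∉ W
candidate 3: n = (1, 1, 0, -1) → π⊥ ≈ (-0.41421, +0.00000); max(|x|,|y|,|x±y|/√2) = 0.41421 ≤ 1 ⇒ ∈ W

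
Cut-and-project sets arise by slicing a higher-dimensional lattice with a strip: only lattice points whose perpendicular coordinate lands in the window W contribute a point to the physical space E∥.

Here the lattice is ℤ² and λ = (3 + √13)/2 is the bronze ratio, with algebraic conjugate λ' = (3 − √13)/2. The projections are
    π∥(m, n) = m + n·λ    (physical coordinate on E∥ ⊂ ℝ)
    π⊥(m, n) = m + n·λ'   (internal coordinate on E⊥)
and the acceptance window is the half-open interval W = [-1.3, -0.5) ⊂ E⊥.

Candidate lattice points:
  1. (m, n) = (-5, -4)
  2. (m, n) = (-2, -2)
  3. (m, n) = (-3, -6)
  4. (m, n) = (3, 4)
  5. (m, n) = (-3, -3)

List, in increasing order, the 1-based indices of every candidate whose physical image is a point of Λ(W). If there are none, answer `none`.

λ' = (3−√13)/2 ≈ -0.3028.
#1 (-5,-4): internal coord -5 + (-4)·λ' = -3.7889; -3.7889 ∉ [-1.3, -0.5) → out
#2 (-2,-2): internal coord -2 + (-2)·λ' = -1.3944; -1.3944 ∉ [-1.3, -0.5) → out
#3 (-3,-6): internal coord -3 + (-6)·λ' = -1.1833; -1.1833 ∈ [-1.3, -0.5) → IN Λ
#4 (3,4): internal coord 3 + (4)·λ' = +1.7889; +1.7889 ∉ [-1.3, -0.5) → out
#5 (-3,-3): internal coord -3 + (-3)·λ' = -2.0917; -2.0917 ∉ [-1.3, -0.5) → out

3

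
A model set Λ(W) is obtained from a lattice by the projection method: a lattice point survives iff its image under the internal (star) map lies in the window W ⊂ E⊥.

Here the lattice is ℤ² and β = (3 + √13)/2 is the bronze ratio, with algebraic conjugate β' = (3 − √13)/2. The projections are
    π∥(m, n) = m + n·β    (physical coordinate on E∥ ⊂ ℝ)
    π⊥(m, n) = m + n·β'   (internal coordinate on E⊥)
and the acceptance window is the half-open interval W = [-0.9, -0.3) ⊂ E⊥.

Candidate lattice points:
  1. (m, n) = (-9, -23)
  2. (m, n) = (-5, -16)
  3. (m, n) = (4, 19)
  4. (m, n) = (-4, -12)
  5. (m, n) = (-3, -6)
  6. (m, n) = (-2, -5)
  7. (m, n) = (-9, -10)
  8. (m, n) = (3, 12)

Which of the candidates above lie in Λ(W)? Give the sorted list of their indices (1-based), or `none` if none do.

β' = (3−√13)/2 ≈ -0.3028.
[1] lift (-9,-23): star map gives -2.0362; window check -0.9 ≤ -2.0362 < -0.3 is false → out
[2] lift (-5,-16): star map gives -0.1556; window check -0.9 ≤ -0.1556 < -0.3 is false → out
[3] lift (4,19): star map gives -1.7527; window check -0.9 ≤ -1.7527 < -0.3 is false → out
[4] lift (-4,-12): star map gives -0.3667; window check -0.9 ≤ -0.3667 < -0.3 is true → IN Λ
[5] lift (-3,-6): star map gives -1.1833; window check -0.9 ≤ -1.1833 < -0.3 is false → out
[6] lift (-2,-5): star map gives -0.4861; window check -0.9 ≤ -0.4861 < -0.3 is true → IN Λ
[7] lift (-9,-10): star map gives -5.9722; window check -0.9 ≤ -5.9722 < -0.3 is false → out
[8] lift (3,12): star map gives -0.6333; window check -0.9 ≤ -0.6333 < -0.3 is true → IN Λ

4, 6, 8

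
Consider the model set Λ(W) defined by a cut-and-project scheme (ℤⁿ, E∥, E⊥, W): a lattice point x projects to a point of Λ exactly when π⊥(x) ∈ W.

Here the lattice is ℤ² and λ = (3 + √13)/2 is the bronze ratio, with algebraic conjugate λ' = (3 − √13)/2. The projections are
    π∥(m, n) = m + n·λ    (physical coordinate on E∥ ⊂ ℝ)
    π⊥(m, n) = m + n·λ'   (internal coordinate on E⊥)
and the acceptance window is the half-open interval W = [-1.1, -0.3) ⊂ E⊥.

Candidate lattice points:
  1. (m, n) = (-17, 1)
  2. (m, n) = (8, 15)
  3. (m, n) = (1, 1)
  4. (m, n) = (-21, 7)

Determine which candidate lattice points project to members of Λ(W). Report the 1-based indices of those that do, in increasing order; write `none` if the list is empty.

Compute λ' = (3−√13)/2 = -0.3028, so π⊥(m,n) = m -0.3028·n.
candidate 1: (m,n)=(-17,1) → π∥ = -17+1·λ ≈ -13.6972, π⊥ = -17+1·λ' ≈ -17.3028 ∉ [-1.1, -0.3) ⇒ out
candidate 2: (m,n)=(8,15) → π∥ = 8+15·λ ≈ 57.5416, π⊥ = 8+15·λ' ≈ 3.4584 ∉ [-1.1, -0.3) ⇒ out
candidate 3: (m,n)=(1,1) → π∥ = 1+1·λ ≈ 4.3028, π⊥ = 1+1·λ' ≈ 0.6972 ∉ [-1.1, -0.3) ⇒ out
candidate 4: (m,n)=(-21,7) → π∥ = -21+7·λ ≈ 2.1194, π⊥ = -21+7·λ' ≈ -23.1194 ∉ [-1.1, -0.3) ⇒ out

none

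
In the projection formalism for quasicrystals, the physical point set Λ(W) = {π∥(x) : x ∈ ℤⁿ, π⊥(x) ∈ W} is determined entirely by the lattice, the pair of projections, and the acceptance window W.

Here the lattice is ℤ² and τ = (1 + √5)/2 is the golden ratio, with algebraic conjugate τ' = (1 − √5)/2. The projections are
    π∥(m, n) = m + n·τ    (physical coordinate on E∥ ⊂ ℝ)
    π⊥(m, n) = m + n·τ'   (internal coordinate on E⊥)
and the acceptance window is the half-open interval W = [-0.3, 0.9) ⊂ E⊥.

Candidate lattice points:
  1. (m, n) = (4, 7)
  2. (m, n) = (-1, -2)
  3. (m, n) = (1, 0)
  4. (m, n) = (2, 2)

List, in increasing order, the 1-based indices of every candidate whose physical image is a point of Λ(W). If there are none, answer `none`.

Numerically τ ≈ 1.618034 and τ' = −1/τ ≈ -0.618034.
#1 (4,7): internal coord 4 + (7)·τ' = -0.326238; -0.326238 ∉ [-0.3, 0.9) → out
#2 (-1,-2): internal coord -1 + (-2)·τ' = +0.236068; +0.236068 ∈ [-0.3, 0.9) → IN Λ
#3 (1,0): internal coord 1 + (0)·τ' = +1.000000; +1.000000 ∉ [-0.3, 0.9) → out
#4 (2,2): internal coord 2 + (2)·τ' = +0.763932; +0.763932 ∈ [-0.3, 0.9) → IN Λ

2, 4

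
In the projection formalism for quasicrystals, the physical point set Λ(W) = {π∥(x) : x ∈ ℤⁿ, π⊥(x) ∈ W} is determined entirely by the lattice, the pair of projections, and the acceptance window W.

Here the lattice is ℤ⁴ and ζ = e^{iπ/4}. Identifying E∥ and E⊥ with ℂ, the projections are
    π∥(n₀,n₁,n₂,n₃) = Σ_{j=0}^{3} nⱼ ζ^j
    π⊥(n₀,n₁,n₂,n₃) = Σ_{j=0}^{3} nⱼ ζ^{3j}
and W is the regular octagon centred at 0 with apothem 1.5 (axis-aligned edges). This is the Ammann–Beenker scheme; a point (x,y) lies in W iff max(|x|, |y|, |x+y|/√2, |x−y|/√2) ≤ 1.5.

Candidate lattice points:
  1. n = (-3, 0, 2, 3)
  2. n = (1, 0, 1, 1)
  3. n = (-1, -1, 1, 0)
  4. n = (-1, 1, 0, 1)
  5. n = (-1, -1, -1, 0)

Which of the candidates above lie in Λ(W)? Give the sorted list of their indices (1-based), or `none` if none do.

π⊥(n) = n₀ + n₁ζ³ + n₂ζ⁶ + n₃ζ⁹ where ζ = e^{iπ/4}.
candidate 1: n = (-3, 0, 2, 3) → π⊥ ≈ (-0.8787, +0.1213); max(|x|,|y|,|x±y|/√2) = 0.8787 ≤ 1.5 ⇒ ∈ W
candidate 2: n = (1, 0, 1, 1) → π⊥ ≈ (+1.7071, -0.2929); max(|x|,|y|,|x±y|/√2) = 1.7071 > 1.5 ⇒ ∉ W
candidate 3: n = (-1, -1, 1, 0) → π⊥ ≈ (-0.2929, -1.7071); max(|x|,|y|,|x±y|/√2) = 1.7071 > 1.5 ⇒ ∉ W
candidate 4: n = (-1, 1, 0, 1) → π⊥ ≈ (-1.0000, +1.4142); max(|x|,|y|,|x±y|/√2) = 1.7071 > 1.5 ⇒ ∉ W
candidate 5: n = (-1, -1, -1, 0) → π⊥ ≈ (-0.2929, +0.2929); max(|x|,|y|,|x±y|/√2) = 0.4142 ≤ 1.5 ⇒ ∈ W

1, 5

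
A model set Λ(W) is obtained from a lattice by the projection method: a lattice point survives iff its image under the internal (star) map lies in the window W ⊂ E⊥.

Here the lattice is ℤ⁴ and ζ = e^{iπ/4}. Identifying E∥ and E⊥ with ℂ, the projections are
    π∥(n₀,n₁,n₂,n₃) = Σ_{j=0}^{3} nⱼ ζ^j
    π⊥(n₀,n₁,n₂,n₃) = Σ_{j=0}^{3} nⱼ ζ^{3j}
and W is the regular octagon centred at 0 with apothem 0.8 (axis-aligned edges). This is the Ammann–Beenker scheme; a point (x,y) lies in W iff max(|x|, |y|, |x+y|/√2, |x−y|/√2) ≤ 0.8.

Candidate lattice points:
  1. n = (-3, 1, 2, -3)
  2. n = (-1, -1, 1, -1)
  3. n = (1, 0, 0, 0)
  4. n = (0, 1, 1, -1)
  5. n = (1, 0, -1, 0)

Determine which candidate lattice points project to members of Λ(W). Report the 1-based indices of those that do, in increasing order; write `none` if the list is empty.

none

π⊥(n) = n₀ + n₁ζ³ + n₂ζ⁶ + n₃ζ⁹ where ζ = e^{iπ/4}.
#1 (-3, 1, 2, -3): internal (-5.8284, -3.4142); octagon support 6.5355 vs apothem 0.8 → ∉ W
#2 (-1, -1, 1, -1): internal (-1.0000, -2.4142); octagon support 2.4142 vs apothem 0.8 → ∉ W
#3 (1, 0, 0, 0): internal (1.0000, 0.0000); octagon support 1.0000 vs apothem 0.8 → ∉ W
#4 (0, 1, 1, -1): internal (-1.4142, -1.0000); octagon support 1.7071 vs apothem 0.8 → ∉ W
#5 (1, 0, -1, 0): internal (1.0000, 1.0000); octagon support 1.4142 vs apothem 0.8 → ∉ W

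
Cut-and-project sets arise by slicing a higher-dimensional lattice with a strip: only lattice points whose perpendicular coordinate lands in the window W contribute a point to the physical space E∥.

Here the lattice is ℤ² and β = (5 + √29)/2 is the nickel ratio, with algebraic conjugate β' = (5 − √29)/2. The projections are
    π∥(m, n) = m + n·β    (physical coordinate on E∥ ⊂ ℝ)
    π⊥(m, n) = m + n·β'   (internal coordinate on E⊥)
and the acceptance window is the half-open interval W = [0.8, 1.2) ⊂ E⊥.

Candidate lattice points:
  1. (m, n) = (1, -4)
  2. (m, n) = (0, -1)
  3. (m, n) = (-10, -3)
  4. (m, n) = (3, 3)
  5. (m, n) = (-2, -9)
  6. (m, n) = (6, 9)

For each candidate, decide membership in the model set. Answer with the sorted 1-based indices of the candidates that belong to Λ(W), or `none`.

none

Numerically β ≈ 5.192582 and β' = −1/β ≈ -0.192582.
[1] lift (1,-4): star map gives 1.770330; window check 0.8 ≤ 1.770330 < 1.2 is false → out
[2] lift (0,-1): star map gives 0.192582; window check 0.8 ≤ 0.192582 < 1.2 is false → out
[3] lift (-10,-3): star map gives -9.422253; window check 0.8 ≤ -9.422253 < 1.2 is false → out
[4] lift (3,3): star map gives 2.422253; window check 0.8 ≤ 2.422253 < 1.2 is false → out
[5] lift (-2,-9): star map gives -0.266758; window check 0.8 ≤ -0.266758 < 1.2 is false → out
[6] lift (6,9): star map gives 4.266758; window check 0.8 ≤ 4.266758 < 1.2 is false → out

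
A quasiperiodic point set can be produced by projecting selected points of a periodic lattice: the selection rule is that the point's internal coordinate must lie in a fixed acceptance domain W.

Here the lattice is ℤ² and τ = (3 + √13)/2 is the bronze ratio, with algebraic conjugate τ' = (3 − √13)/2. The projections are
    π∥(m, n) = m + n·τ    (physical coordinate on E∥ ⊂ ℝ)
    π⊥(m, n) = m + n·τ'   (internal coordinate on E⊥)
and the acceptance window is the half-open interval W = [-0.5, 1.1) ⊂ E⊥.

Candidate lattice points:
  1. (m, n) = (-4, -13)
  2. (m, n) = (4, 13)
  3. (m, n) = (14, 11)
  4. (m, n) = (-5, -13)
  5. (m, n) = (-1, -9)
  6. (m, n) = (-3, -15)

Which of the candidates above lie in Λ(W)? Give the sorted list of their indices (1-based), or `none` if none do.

1, 2

Numerically τ ≈ 3.302776 and τ' = −1/τ ≈ -0.302776.
#1 (-4,-13): internal coord -4 + (-13)·τ' = -0.063917; -0.063917 ∈ [-0.5, 1.1) → IN Λ
#2 (4,13): internal coord 4 + (13)·τ' = +0.063917; +0.063917 ∈ [-0.5, 1.1) → IN Λ
#3 (14,11): internal coord 14 + (11)·τ' = +10.669468; +10.669468 ∉ [-0.5, 1.1) → out
#4 (-5,-13): internal coord -5 + (-13)·τ' = -1.063917; -1.063917 ∉ [-0.5, 1.1) → out
#5 (-1,-9): internal coord -1 + (-9)·τ' = +1.724981; +1.724981 ∉ [-0.5, 1.1) → out
#6 (-3,-15): internal coord -3 + (-15)·τ' = +1.541635; +1.541635 ∉ [-0.5, 1.1) → out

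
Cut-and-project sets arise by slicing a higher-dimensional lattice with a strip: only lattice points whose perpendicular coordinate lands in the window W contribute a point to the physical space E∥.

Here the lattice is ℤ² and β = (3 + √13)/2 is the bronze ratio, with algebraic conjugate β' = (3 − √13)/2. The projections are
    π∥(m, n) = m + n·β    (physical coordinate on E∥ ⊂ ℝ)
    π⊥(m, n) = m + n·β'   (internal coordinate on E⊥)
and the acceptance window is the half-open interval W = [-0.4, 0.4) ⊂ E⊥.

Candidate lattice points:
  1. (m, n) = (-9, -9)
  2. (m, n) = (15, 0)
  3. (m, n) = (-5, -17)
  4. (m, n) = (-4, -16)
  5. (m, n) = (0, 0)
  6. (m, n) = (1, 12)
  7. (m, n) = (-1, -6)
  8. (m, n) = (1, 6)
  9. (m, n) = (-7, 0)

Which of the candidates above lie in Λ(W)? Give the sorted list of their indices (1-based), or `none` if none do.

3, 5

Compute β' = (3−√13)/2 = -0.3028, so π⊥(m,n) = m -0.3028·n.
[1] lift (-9,-9): star map gives -6.2750; window check -0.4 ≤ -6.2750 < 0.4 is false → out
[2] lift (15,0): star map gives 15.0000; window check -0.4 ≤ 15.0000 < 0.4 is false → out
[3] lift (-5,-17): star map gives 0.1472; window check -0.4 ≤ 0.1472 < 0.4 is true → IN Λ
[4] lift (-4,-16): star map gives 0.8444; window check -0.4 ≤ 0.8444 < 0.4 is false → out
[5] lift (0,0): star map gives 0.0000; window check -0.4 ≤ 0.0000 < 0.4 is true → IN Λ
[6] lift (1,12): star map gives -2.6333; window check -0.4 ≤ -2.6333 < 0.4 is false → out
[7] lift (-1,-6): star map gives 0.8167; window check -0.4 ≤ 0.8167 < 0.4 is false → out
[8] lift (1,6): star map gives -0.8167; window check -0.4 ≤ -0.8167 < 0.4 is false → out
[9] lift (-7,0): star map gives -7.0000; window check -0.4 ≤ -7.0000 < 0.4 is false → out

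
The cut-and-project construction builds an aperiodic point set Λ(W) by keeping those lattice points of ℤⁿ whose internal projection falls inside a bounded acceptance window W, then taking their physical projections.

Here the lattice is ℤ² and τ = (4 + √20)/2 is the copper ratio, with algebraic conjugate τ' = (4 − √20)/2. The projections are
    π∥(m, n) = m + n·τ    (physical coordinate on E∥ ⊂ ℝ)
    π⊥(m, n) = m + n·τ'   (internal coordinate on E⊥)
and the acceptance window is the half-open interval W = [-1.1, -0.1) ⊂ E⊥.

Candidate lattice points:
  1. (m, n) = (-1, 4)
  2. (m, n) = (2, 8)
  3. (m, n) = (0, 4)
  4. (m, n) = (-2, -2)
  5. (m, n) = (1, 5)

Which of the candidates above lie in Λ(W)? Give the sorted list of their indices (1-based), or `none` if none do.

3, 5

Numerically τ ≈ 4.2361 and τ' = −1/τ ≈ -0.2361.
candidate 1: (m,n)=(-1,4) → π∥ = -1+4·τ ≈ 15.9443, π⊥ = -1+4·τ' ≈ -1.9443 ∉ [-1.1, -0.1) ⇒ out
candidate 2: (m,n)=(2,8) → π∥ = 2+8·τ ≈ 35.8885, π⊥ = 2+8·τ' ≈ 0.1115 ∉ [-1.1, -0.1) ⇒ out
candidate 3: (m,n)=(0,4) → π∥ = 0+4·τ ≈ 16.9443, π⊥ = 0+4·τ' ≈ -0.9443 ∈ [-1.1, -0.1) ⇒ IN Λ
candidate 4: (m,n)=(-2,-2) → π∥ = -2-2·τ ≈ -10.4721, π⊥ = -2-2·τ' ≈ -1.5279 ∉ [-1.1, -0.1) ⇒ out
candidate 5: (m,n)=(1,5) → π∥ = 1+5·τ ≈ 22.1803, π⊥ = 1+5·τ' ≈ -0.1803 ∈ [-1.1, -0.1) ⇒ IN Λ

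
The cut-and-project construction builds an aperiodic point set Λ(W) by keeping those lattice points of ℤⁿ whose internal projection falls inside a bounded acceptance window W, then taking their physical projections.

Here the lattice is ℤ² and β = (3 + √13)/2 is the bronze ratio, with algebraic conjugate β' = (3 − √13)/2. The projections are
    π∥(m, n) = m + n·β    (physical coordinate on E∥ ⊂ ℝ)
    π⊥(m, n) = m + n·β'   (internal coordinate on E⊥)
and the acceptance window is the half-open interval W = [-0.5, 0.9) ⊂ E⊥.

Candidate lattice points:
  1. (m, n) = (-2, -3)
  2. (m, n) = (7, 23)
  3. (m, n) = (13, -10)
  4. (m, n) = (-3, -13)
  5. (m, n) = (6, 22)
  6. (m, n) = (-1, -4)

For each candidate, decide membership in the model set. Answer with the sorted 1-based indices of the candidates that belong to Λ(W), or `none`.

2, 6

Numerically β ≈ 3.30278 and β' = −1/β ≈ -0.30278.
[1] lift (-2,-3): star map gives -1.09167; window check -0.5 ≤ -1.09167 < 0.9 is false → out
[2] lift (7,23): star map gives 0.03616; window check -0.5 ≤ 0.03616 < 0.9 is true → IN Λ
[3] lift (13,-10): star map gives 16.02776; window check -0.5 ≤ 16.02776 < 0.9 is false → out
[4] lift (-3,-13): star map gives 0.93608; window check -0.5 ≤ 0.93608 < 0.9 is false → out
[5] lift (6,22): star map gives -0.66106; window check -0.5 ≤ -0.66106 < 0.9 is false → out
[6] lift (-1,-4): star map gives 0.21110; window check -0.5 ≤ 0.21110 < 0.9 is true → IN Λ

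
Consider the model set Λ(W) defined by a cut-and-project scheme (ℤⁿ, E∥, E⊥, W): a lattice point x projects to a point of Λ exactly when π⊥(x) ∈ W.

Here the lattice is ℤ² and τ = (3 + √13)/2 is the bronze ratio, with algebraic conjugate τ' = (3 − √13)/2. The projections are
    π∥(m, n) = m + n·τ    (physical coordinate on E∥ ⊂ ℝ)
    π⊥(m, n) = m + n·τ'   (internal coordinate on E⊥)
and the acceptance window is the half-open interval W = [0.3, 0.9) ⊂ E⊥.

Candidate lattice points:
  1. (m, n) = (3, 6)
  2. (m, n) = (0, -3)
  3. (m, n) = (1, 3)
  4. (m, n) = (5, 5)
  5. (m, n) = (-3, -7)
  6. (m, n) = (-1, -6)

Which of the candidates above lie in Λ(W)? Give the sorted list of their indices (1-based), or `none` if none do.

6

τ' = (3−√13)/2 ≈ -0.3028.
[1] lift (3,6): star map gives 1.1833; window check 0.3 ≤ 1.1833 < 0.9 is false → out
[2] lift (0,-3): star map gives 0.9083; window check 0.3 ≤ 0.9083 < 0.9 is false → out
[3] lift (1,3): star map gives 0.0917; window check 0.3 ≤ 0.0917 < 0.9 is false → out
[4] lift (5,5): star map gives 3.4861; window check 0.3 ≤ 3.4861 < 0.9 is false → out
[5] lift (-3,-7): star map gives -0.8806; window check 0.3 ≤ -0.8806 < 0.9 is false → out
[6] lift (-1,-6): star map gives 0.8167; window check 0.3 ≤ 0.8167 < 0.9 is true → IN Λ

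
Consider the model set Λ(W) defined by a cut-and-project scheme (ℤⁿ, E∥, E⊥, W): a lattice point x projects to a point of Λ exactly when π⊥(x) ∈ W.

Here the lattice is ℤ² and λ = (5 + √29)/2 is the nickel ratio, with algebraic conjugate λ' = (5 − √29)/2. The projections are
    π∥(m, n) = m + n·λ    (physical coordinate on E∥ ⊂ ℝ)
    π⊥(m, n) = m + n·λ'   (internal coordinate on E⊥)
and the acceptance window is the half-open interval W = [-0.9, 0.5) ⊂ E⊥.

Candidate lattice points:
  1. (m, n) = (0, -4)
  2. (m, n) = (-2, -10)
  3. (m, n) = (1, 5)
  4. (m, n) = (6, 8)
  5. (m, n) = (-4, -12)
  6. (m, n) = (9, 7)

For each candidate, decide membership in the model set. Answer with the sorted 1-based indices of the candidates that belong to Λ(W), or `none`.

Numerically λ ≈ 5.1926 and λ' = −1/λ ≈ -0.1926.
[1] lift (0,-4): star map gives 0.7703; window check -0.9 ≤ 0.7703 < 0.5 is false → out
[2] lift (-2,-10): star map gives -0.0742; window check -0.9 ≤ -0.0742 < 0.5 is true → IN Λ
[3] lift (1,5): star map gives 0.0371; window check -0.9 ≤ 0.0371 < 0.5 is true → IN Λ
[4] lift (6,8): star map gives 4.4593; window check -0.9 ≤ 4.4593 < 0.5 is false → out
[5] lift (-4,-12): star map gives -1.6890; window check -0.9 ≤ -1.6890 < 0.5 is false → out
[6] lift (9,7): star map gives 7.6519; window check -0.9 ≤ 7.6519 < 0.5 is false → out

2, 3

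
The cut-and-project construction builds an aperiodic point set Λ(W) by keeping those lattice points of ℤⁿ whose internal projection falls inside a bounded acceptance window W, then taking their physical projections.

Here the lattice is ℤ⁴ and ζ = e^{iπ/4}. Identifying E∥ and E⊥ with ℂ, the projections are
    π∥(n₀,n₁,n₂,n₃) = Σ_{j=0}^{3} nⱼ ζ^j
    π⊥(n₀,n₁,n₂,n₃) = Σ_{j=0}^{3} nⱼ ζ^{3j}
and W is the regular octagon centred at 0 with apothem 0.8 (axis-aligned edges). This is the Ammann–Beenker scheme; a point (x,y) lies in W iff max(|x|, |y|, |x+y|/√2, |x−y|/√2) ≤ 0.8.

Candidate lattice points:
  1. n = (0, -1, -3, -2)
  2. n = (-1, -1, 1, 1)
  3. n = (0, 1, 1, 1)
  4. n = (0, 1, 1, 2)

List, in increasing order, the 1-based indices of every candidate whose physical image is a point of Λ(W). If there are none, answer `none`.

3

π⊥(n) = n₀ + n₁ζ³ + n₂ζ⁶ + n₃ζ⁹ where ζ = e^{iπ/4}.
#1 (0, -1, -3, -2): internal (-0.70711, 0.87868); octagon support 1.12132 vs apothem 0.8 → ∉ W
#2 (-1, -1, 1, 1): internal (0.41421, -1.00000); octagon support 1.00000 vs apothem 0.8 → ∉ W
#3 (0, 1, 1, 1): internal (0.00000, 0.41421); octagon support 0.41421 vs apothem 0.8 → ∈ W
#4 (0, 1, 1, 2): internal (0.70711, 1.12132); octagon support 1.29289 vs apothem 0.8 → ∉ W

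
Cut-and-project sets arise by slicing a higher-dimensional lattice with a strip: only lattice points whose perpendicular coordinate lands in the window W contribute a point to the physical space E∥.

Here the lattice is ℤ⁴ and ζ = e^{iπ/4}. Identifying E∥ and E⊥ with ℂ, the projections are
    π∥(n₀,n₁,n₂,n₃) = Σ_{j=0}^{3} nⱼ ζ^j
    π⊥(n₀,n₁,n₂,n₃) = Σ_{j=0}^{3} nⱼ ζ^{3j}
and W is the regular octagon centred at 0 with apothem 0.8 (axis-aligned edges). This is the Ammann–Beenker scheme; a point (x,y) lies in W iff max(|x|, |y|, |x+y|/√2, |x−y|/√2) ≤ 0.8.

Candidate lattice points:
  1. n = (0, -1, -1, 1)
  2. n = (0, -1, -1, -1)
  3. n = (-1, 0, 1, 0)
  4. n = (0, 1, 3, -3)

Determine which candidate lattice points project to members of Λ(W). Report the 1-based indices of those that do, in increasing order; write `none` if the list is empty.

With ζ = e^{iπ/4} the internal vectors are ζ^0,ζ^3,ζ^6,ζ^9.
candidate 1: n = (0, -1, -1, 1) → π⊥ ≈ (+1.414214, +1.000000); max(|x|,|y|,|x±y|/√2) = 1.707107 > 0.8 ⇒ ∉ W
candidate 2: n = (0, -1, -1, -1) → π⊥ ≈ (+0.000000, -0.414214); max(|x|,|y|,|x±y|/√2) = 0.414214 ≤ 0.8 ⇒ ∈ W
candidate 3: n = (-1, 0, 1, 0) → π⊥ ≈ (-1.000000, -1.000000); max(|x|,|y|,|x±y|/√2) = 1.414214 > 0.8 ⇒ ∉ W
candidate 4: n = (0, 1, 3, -3) → π⊥ ≈ (-2.828427, -4.414214); max(|x|,|y|,|x±y|/√2) = 5.121320 > 0.8 ⇒ ∉ W

2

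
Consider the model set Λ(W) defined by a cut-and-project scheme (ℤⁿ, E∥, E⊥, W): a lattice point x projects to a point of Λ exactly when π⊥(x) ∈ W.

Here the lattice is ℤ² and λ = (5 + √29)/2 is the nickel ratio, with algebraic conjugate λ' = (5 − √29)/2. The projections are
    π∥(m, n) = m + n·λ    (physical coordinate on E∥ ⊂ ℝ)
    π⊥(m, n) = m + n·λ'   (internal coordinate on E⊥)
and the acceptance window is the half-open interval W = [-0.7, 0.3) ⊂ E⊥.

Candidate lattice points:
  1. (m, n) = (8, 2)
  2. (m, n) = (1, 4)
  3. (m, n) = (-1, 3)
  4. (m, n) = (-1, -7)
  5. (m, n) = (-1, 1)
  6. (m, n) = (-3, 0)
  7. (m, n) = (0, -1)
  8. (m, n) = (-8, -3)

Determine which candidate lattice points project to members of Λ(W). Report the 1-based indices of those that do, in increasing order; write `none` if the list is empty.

Numerically λ ≈ 5.192582 and λ' = −1/λ ≈ -0.192582.
[1] lift (8,2): star map gives 7.614835; window check -0.7 ≤ 7.614835 < 0.3 is false → out
[2] lift (1,4): star map gives 0.229670; window check -0.7 ≤ 0.229670 < 0.3 is true → IN Λ
[3] lift (-1,3): star map gives -1.577747; window check -0.7 ≤ -1.577747 < 0.3 is false → out
[4] lift (-1,-7): star map gives 0.348077; window check -0.7 ≤ 0.348077 < 0.3 is false → out
[5] lift (-1,1): star map gives -1.192582; window check -0.7 ≤ -1.192582 < 0.3 is false → out
[6] lift (-3,0): star map gives -3.000000; window check -0.7 ≤ -3.000000 < 0.3 is false → out
[7] lift (0,-1): star map gives 0.192582; window check -0.7 ≤ 0.192582 < 0.3 is true → IN Λ
[8] lift (-8,-3): star map gives -7.422253; window check -0.7 ≤ -7.422253 < 0.3 is false → out

2, 7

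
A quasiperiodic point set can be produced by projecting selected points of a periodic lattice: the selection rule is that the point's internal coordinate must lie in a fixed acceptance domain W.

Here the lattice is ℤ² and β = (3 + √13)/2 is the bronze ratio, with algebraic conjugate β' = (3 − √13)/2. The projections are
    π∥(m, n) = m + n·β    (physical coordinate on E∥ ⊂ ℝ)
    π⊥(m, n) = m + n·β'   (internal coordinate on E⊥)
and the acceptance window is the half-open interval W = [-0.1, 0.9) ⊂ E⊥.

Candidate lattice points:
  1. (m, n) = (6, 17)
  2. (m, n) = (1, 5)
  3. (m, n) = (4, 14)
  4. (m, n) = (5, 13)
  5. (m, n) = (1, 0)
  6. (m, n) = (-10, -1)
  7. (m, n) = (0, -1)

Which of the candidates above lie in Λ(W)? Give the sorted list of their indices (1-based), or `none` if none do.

1, 7

Numerically β ≈ 3.302776 and β' = −1/β ≈ -0.302776.
[1] lift (6,17): star map gives 0.852814; window check -0.1 ≤ 0.852814 < 0.9 is true → IN Λ
[2] lift (1,5): star map gives -0.513878; window check -0.1 ≤ -0.513878 < 0.9 is false → out
[3] lift (4,14): star map gives -0.238859; window check -0.1 ≤ -0.238859 < 0.9 is false → out
[4] lift (5,13): star map gives 1.063917; window check -0.1 ≤ 1.063917 < 0.9 is false → out
[5] lift (1,0): star map gives 1.000000; window check -0.1 ≤ 1.000000 < 0.9 is false → out
[6] lift (-10,-1): star map gives -9.697224; window check -0.1 ≤ -9.697224 < 0.9 is false → out
[7] lift (0,-1): star map gives 0.302776; window check -0.1 ≤ 0.302776 < 0.9 is true → IN Λ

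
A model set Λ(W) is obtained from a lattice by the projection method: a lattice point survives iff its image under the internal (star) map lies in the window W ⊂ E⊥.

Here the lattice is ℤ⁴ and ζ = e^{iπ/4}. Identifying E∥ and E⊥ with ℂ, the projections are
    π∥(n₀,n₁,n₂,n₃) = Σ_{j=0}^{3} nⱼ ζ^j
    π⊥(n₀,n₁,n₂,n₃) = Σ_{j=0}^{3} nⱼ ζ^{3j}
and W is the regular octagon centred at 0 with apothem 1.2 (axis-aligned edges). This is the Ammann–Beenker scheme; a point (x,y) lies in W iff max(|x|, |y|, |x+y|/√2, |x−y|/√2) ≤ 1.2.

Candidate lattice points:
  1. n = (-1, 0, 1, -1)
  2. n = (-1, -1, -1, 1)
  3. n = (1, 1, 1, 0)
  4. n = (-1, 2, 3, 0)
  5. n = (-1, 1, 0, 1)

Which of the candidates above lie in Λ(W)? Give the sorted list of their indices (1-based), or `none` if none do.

With ζ = e^{iπ/4} the internal vectors are ζ^0,ζ^3,ζ^6,ζ^9.
#1 (-1, 0, 1, -1): internal (-1.70711, -1.70711); octagon support 2.41421 vs apothem 1.2 → ∉ W
#2 (-1, -1, -1, 1): internal (0.41421, 1.00000); octagon support 1.00000 vs apothem 1.2 → ∈ W
#3 (1, 1, 1, 0): internal (0.29289, -0.29289); octagon support 0.41421 vs apothem 1.2 → ∈ W
#4 (-1, 2, 3, 0): internal (-2.41421, -1.58579); octagon support 2.82843 vs apothem 1.2 → ∉ W
#5 (-1, 1, 0, 1): internal (-1.00000, 1.41421); octagon support 1.70711 vs apothem 1.2 → ∉ W

2, 3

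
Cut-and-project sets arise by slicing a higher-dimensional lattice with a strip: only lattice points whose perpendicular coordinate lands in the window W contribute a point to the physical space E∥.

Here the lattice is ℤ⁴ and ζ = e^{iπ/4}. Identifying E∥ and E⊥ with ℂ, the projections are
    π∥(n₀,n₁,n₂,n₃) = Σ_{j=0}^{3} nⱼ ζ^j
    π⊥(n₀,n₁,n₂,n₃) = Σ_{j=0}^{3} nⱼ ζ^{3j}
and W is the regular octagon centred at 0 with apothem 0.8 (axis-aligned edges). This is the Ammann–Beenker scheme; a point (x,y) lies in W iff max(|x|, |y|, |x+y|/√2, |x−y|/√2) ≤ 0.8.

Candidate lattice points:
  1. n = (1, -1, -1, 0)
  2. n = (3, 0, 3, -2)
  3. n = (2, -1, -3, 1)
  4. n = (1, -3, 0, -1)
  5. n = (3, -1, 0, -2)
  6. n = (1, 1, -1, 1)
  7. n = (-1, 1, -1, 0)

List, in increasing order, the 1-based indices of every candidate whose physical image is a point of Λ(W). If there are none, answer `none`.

none

With ζ = e^{iπ/4} the internal vectors are ζ^0,ζ^3,ζ^6,ζ^9.
candidate 1: n = (1, -1, -1, 0) → π⊥ ≈ (+1.70711, +0.29289); max(|x|,|y|,|x±y|/√2) = 1.70711 > 0.8 ⇒ ∉ W
candidate 2: n = (3, 0, 3, -2) → π⊥ ≈ (+1.58579, -4.41421); max(|x|,|y|,|x±y|/√2) = 4.41421 > 0.8 ⇒ ∉ W
candidate 3: n = (2, -1, -3, 1) → π⊥ ≈ (+3.41421, +3.00000); max(|x|,|y|,|x±y|/√2) = 4.53553 > 0.8 ⇒ ∉ W
candidate 4: n = (1, -3, 0, -1) → π⊥ ≈ (+2.41421, -2.82843); max(|x|,|y|,|x±y|/√2) = 3.70711 > 0.8 ⇒ ∉ W
candidate 5: n = (3, -1, 0, -2) → π⊥ ≈ (+2.29289, -2.12132); max(|x|,|y|,|x±y|/√2) = 3.12132 > 0.8 ⇒ ∉ W
candidate 6: n = (1, 1, -1, 1) → π⊥ ≈ (+1.00000, +2.41421); max(|x|,|y|,|x±y|/√2) = 2.41421 > 0.8 ⇒ ∉ W
candidate 7: n = (-1, 1, -1, 0) → π⊥ ≈ (-1.70711, +1.70711); max(|x|,|y|,|x±y|/√2) = 2.41421 > 0.8 ⇒ ∉ W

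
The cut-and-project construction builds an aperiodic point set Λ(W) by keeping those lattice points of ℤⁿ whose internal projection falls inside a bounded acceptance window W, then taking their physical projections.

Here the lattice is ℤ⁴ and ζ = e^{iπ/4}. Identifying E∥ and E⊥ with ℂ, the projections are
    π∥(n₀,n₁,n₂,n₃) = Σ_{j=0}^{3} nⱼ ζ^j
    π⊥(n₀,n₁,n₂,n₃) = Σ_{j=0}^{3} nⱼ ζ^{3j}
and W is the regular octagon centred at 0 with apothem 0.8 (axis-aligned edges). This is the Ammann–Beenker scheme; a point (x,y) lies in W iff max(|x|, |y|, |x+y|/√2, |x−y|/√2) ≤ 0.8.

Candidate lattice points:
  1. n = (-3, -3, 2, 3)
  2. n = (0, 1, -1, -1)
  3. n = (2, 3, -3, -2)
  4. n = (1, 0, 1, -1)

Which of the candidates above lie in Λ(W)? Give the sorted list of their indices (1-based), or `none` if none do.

none

With ζ = e^{iπ/4} the internal vectors are ζ^0,ζ^3,ζ^6,ζ^9.
#1 (-3, -3, 2, 3): internal (1.24264, -2.00000); octagon support 2.29289 vs apothem 0.8 → ∉ W
#2 (0, 1, -1, -1): internal (-1.41421, 1.00000); octagon support 1.70711 vs apothem 0.8 → ∉ W
#3 (2, 3, -3, -2): internal (-1.53553, 3.70711); octagon support 3.70711 vs apothem 0.8 → ∉ W
#4 (1, 0, 1, -1): internal (0.29289, -1.70711); octagon support 1.70711 vs apothem 0.8 → ∉ W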